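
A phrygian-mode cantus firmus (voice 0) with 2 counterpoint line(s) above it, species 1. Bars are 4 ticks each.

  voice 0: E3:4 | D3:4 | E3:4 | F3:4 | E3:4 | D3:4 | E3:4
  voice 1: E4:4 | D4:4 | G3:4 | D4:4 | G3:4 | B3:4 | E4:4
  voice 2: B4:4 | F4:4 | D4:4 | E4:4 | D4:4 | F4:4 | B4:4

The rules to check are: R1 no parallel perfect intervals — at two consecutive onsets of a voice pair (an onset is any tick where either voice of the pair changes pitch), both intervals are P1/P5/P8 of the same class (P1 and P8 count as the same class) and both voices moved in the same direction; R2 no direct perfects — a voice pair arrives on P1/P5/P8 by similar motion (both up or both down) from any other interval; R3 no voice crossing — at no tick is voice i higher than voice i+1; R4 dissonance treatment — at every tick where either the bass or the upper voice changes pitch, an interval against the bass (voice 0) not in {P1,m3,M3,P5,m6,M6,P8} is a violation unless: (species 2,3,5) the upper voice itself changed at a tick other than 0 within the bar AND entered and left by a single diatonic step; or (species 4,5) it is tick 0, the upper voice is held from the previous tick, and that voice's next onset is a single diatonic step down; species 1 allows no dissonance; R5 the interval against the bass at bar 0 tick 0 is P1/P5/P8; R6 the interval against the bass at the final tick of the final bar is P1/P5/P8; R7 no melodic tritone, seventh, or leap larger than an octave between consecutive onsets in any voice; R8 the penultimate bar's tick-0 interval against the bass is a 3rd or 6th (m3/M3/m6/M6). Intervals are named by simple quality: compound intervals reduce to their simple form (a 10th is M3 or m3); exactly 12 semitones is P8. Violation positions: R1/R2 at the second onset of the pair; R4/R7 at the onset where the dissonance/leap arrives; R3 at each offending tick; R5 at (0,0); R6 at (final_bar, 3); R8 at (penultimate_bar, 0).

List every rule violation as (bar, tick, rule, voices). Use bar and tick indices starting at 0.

bar 0: v0=E3 v1=E4 v2=B4 downbeat P5
bar 1: v0=D3 v1=D4 v2=F4 downbeat m3
bar 2: v0=E3 v1=G3 v2=D4 downbeat m7
bar 3: v0=F3 v1=D4 v2=E4 downbeat M7
bar 4: v0=E3 v1=G3 v2=D4 downbeat m7
bar 5: v0=D3 v1=B3 v2=F4 downbeat m3
bar 6: v0=E3 v1=E4 v2=B4 downbeat P5
  -> R1 @ bar 1 tick 0 v(0, 1): E3/E4 P8 -> D3/D4 P8 similar
  -> R7 @ bar 1 tick 0 v(2,): B4->F4 leap 6st
  -> R2 @ bar 2 tick 0 v(1, 2): D4/F4 m3 -> G3/D4 P5 similar
  -> R4 @ bar 2 tick 0 v(0, 2): E3/D4 m7 untreated
  -> R4 @ bar 3 tick 0 v(0, 2): F3/E4 M7 untreated
  -> R2 @ bar 4 tick 0 v(1, 2): D4/E4 M2 -> G3/D4 P5 similar
  -> R4 @ bar 4 tick 0 v(0, 2): E3/D4 m7 untreated
  -> R2 @ bar 6 tick 0 v(0, 1): D3/B3 M6 -> E3/E4 P8 similar
  -> R2 @ bar 6 tick 0 v(0, 2): D3/F4 m3 -> E3/B4 P5 similar
  -> R2 @ bar 6 tick 0 v(1, 2): B3/F4 TT -> E4/B4 P5 similar
  -> R7 @ bar 6 tick 0 v(2,): F4->B4 leap 6st

(1, 0, R1, (0, 1))
(1, 0, R7, (2,))
(2, 0, R2, (1, 2))
(2, 0, R4, (0, 2))
(3, 0, R4, (0, 2))
(4, 0, R2, (1, 2))
(4, 0, R4, (0, 2))
(6, 0, R2, (0, 1))
(6, 0, R2, (0, 2))
(6, 0, R2, (1, 2))
(6, 0, R7, (2,))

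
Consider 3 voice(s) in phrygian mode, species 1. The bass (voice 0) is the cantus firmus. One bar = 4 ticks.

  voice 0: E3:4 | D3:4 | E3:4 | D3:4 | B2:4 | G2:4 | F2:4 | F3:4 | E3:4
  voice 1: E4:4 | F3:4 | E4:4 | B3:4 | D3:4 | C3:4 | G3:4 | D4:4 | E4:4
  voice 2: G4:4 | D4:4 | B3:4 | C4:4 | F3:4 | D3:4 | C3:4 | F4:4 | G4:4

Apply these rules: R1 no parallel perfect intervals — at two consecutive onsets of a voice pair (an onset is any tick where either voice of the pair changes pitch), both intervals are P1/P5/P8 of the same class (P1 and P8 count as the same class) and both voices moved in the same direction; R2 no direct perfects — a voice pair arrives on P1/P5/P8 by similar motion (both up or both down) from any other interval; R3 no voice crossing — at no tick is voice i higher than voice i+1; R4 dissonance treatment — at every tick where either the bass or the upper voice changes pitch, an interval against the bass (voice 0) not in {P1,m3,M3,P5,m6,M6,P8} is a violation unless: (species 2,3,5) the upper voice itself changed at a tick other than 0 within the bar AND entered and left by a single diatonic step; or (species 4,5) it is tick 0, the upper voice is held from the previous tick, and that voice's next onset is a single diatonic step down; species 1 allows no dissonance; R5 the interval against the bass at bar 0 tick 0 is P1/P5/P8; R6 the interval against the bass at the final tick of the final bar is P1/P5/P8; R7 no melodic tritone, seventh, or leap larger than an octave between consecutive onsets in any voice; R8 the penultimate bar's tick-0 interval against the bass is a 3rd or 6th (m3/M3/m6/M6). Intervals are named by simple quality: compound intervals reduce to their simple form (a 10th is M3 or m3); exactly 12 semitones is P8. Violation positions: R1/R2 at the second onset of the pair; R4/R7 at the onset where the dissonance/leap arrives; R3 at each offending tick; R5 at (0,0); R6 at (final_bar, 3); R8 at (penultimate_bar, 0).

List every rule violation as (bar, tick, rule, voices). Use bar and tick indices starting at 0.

bar 0: v0=E3 v1=E4 v2=G4 downbeat m3
bar 1: v0=D3 v1=F3 v2=D4 downbeat P8
bar 2: v0=E3 v1=E4 v2=B3 downbeat P5
bar 3: v0=D3 v1=B3 v2=C4 downbeat m7
bar 4: v0=B2 v1=D3 v2=F3 downbeat TT
bar 5: v0=G2 v1=C3 v2=D3 downbeat P5
bar 6: v0=F2 v1=G3 v2=C3 downbeat P5
bar 7: v0=F3 v1=D4 v2=F4 downbeat P8
bar 8: v0=E3 v1=E4 v2=G4 downbeat m3
  -> R5 @ bar 0 tick 0 v(0, 2): opens on m3
  -> R2 @ bar 1 tick 0 v(0, 2): E3/G4 m3 -> D3/D4 P8 similar
  -> R7 @ bar 1 tick 0 v(1,): E4->F3 leap 11st
  -> R2 @ bar 2 tick 0 v(0, 1): D3/F3 m3 -> E3/E4 P8 similar
  -> R3 @ bar 2 tick 0 v(1, 2): E4 above B3
  -> R7 @ bar 2 tick 0 v(1,): F3->E4 leap 11st
  -> R3 @ bar 2 tick 1 v(1, 2): E4 above B3
  -> R3 @ bar 2 tick 2 v(1, 2): E4 above B3
  -> R3 @ bar 2 tick 3 v(1, 2): E4 above B3
  -> R4 @ bar 3 tick 0 v(0, 2): D3/C4 m7 untreated
  -> R4 @ bar 4 tick 0 v(0, 2): B2/F3 TT untreated
  -> R2 @ bar 5 tick 0 v(0, 2): B2/F3 TT -> G2/D3 P5 similar
  -> R4 @ bar 5 tick 0 v(0, 1): G2/C3 P4 untreated
  -> R1 @ bar 6 tick 0 v(0, 2): G2/D3 P5 -> F2/C3 P5 similar
  -> R3 @ bar 6 tick 0 v(1, 2): G3 above C3
  -> R4 @ bar 6 tick 0 v(0, 1): F2/G3 M2 untreated
  -> R3 @ bar 6 tick 1 v(1, 2): G3 above C3
  -> R3 @ bar 6 tick 2 v(1, 2): G3 above C3
  -> R3 @ bar 6 tick 3 v(1, 2): G3 above C3
  -> R2 @ bar 7 tick 0 v(0, 2): F2/C3 P5 -> F3/F4 P8 similar
  -> R7 @ bar 7 tick 0 v(2,): C3->F4 leap 17st
  -> R8 @ bar 7 tick 0 v(0, 2): penult P8 not 3rd/6th
  -> R6 @ bar 8 tick 3 v(0, 2): closes on m3

(0, 0, R5, (0, 2))
(1, 0, R2, (0, 2))
(1, 0, R7, (1,))
(2, 0, R2, (0, 1))
(2, 0, R3, (1, 2))
(2, 0, R7, (1,))
(2, 1, R3, (1, 2))
(2, 2, R3, (1, 2))
(2, 3, R3, (1, 2))
(3, 0, R4, (0, 2))
(4, 0, R4, (0, 2))
(5, 0, R2, (0, 2))
(5, 0, R4, (0, 1))
(6, 0, R1, (0, 2))
(6, 0, R3, (1, 2))
(6, 0, R4, (0, 1))
(6, 1, R3, (1, 2))
(6, 2, R3, (1, 2))
(6, 3, R3, (1, 2))
(7, 0, R2, (0, 2))
(7, 0, R7, (2,))
(7, 0, R8, (0, 2))
(8, 3, R6, (0, 2))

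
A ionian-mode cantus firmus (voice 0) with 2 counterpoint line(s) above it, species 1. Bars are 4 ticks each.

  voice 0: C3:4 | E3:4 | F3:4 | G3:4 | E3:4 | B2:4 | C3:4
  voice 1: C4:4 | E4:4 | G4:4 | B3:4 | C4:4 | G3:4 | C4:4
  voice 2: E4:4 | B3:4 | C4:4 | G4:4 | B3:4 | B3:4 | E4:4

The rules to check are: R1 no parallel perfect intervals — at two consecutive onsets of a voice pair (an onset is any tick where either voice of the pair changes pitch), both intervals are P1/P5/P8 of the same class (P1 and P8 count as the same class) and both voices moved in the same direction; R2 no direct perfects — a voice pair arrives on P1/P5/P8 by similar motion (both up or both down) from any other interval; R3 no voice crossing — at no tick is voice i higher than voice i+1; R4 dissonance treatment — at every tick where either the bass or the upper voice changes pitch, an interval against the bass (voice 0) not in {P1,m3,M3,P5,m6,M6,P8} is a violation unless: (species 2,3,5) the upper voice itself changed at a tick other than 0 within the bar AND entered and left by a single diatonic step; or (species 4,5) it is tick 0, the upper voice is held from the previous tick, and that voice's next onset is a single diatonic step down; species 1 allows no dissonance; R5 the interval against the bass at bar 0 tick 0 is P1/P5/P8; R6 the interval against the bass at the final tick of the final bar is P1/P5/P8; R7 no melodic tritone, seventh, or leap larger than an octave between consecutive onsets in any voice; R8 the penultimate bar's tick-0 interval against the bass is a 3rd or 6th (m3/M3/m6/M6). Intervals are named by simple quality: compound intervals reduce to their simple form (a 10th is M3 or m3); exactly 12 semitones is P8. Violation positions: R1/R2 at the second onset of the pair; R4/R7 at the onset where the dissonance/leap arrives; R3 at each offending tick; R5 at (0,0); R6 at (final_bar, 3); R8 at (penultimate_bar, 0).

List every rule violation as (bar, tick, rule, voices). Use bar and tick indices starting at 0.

(0, 0, R5, (0, 2))
(1, 0, R1, (0, 1))
(1, 0, R3, (1, 2))
(1, 1, R3, (1, 2))
(1, 2, R3, (1, 2))
(1, 3, R3, (1, 2))
(2, 0, R1, (0, 2))
(2, 0, R2, (1, 2))
(2, 0, R3, (1, 2))
(2, 0, R4, (0, 1))
(2, 1, R3, (1, 2))
(2, 2, R3, (1, 2))
(2, 3, R3, (1, 2))
(3, 0, R2, (0, 2))
(4, 0, R2, (0, 2))
(4, 0, R3, (1, 2))
(4, 1, R3, (1, 2))
(4, 2, R3, (1, 2))
(4, 3, R3, (1, 2))
(5, 0, R8, (0, 2))
(6, 0, R2, (0, 1))
(6, 3, R6, (0, 2))

bar 0: v0=C3 v1=C4 v2=E4 downbeat M3
bar 1: v0=E3 v1=E4 v2=B3 downbeat P5
bar 2: v0=F3 v1=G4 v2=C4 downbeat P5
bar 3: v0=G3 v1=B3 v2=G4 downbeat P8
bar 4: v0=E3 v1=C4 v2=B3 downbeat P5
bar 5: v0=B2 v1=G3 v2=B3 downbeat P8
bar 6: v0=C3 v1=C4 v2=E4 downbeat M3
  -> R5 @ bar 0 tick 0 v(0, 2): opens on M3
  -> R1 @ bar 1 tick 0 v(0, 1): C3/C4 P8 -> E3/E4 P8 similar
  -> R3 @ bar 1 tick 0 v(1, 2): E4 above B3
  -> R3 @ bar 1 tick 1 v(1, 2): E4 above B3
  -> R3 @ bar 1 tick 2 v(1, 2): E4 above B3
  -> R3 @ bar 1 tick 3 v(1, 2): E4 above B3
  -> R1 @ bar 2 tick 0 v(0, 2): E3/B3 P5 -> F3/C4 P5 similar
  -> R2 @ bar 2 tick 0 v(1, 2): E4/B3 P4 -> G4/C4 P5 similar
  -> R3 @ bar 2 tick 0 v(1, 2): G4 above C4
  -> R4 @ bar 2 tick 0 v(0, 1): F3/G4 M2 untreated
  -> R3 @ bar 2 tick 1 v(1, 2): G4 above C4
  -> R3 @ bar 2 tick 2 v(1, 2): G4 above C4
  -> R3 @ bar 2 tick 3 v(1, 2): G4 above C4
  -> R2 @ bar 3 tick 0 v(0, 2): F3/C4 P5 -> G3/G4 P8 similar
  -> R2 @ bar 4 tick 0 v(0, 2): G3/G4 P8 -> E3/B3 P5 similar
  -> R3 @ bar 4 tick 0 v(1, 2): C4 above B3
  -> R3 @ bar 4 tick 1 v(1, 2): C4 above B3
  -> R3 @ bar 4 tick 2 v(1, 2): C4 above B3
  -> R3 @ bar 4 tick 3 v(1, 2): C4 above B3
  -> R8 @ bar 5 tick 0 v(0, 2): penult P8 not 3rd/6th
  -> R2 @ bar 6 tick 0 v(0, 1): B2/G3 m6 -> C3/C4 P8 similar
  -> R6 @ bar 6 tick 3 v(0, 2): closes on M3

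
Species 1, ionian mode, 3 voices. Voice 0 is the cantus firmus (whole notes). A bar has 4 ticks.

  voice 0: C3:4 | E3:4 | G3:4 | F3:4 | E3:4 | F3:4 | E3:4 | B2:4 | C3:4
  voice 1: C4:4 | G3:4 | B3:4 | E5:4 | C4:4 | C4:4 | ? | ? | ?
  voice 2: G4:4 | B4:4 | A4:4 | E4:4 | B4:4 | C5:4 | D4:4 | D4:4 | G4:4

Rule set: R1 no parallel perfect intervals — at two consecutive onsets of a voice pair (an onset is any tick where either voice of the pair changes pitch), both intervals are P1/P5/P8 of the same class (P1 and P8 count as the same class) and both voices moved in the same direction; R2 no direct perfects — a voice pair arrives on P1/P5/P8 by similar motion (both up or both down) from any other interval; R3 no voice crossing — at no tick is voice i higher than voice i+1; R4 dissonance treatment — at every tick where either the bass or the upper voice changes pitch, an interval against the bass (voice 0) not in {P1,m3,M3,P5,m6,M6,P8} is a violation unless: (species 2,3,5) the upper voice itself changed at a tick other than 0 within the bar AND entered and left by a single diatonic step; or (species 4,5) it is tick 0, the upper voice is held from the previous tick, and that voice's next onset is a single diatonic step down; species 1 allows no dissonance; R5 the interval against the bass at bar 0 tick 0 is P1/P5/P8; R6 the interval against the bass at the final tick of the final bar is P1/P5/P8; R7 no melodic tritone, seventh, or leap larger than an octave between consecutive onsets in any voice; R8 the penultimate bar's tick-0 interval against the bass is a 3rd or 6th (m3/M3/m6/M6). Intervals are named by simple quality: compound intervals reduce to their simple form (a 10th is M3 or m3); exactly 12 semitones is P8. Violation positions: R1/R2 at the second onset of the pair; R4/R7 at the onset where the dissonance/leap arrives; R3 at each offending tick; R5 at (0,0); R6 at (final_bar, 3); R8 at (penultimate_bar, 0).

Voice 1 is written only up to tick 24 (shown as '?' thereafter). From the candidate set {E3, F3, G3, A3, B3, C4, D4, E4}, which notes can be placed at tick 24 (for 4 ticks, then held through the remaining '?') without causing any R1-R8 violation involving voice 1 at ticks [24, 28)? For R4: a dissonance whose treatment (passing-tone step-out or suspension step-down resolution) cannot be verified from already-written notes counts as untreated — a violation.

{C4}

E3: violates R2
F3: violates R4
G3: violates R2
A3: violates R4
B3: violates R1
C4: legal
D4: violates R4
E4: violates R3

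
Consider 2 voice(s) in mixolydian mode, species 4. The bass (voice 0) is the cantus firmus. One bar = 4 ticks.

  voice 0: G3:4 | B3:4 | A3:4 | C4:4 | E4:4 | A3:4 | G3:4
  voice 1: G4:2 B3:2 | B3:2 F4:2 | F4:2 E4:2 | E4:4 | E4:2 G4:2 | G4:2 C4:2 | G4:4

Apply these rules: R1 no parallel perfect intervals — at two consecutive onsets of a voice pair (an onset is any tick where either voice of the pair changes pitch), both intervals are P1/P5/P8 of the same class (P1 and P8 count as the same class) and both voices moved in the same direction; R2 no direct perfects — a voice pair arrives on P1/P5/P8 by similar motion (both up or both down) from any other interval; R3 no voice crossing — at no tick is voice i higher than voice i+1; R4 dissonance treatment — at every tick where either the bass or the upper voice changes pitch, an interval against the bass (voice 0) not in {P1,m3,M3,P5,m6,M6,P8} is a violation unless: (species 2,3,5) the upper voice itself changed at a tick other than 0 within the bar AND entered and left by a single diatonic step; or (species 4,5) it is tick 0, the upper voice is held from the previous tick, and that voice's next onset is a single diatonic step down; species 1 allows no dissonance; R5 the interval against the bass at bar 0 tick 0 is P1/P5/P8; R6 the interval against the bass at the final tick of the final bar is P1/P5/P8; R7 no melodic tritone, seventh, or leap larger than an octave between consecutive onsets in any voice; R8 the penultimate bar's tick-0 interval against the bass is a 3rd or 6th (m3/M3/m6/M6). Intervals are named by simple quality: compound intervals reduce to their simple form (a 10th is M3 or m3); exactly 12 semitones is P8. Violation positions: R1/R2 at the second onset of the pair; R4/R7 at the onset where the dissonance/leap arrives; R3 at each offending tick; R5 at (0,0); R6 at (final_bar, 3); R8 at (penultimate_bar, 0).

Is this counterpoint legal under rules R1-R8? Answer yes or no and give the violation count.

bar 0: v0=G3 v1=G4 (P8)
bar 1: v0=B3 v1=B3 (P1)
bar 2: v0=A3 v1=F4 (m6)
bar 3: v0=C4 v1=E4 (M3)
bar 4: v0=E4 v1=E4 (P1)
bar 5: v0=A3 v1=G4 (m7)
bar 6: v0=G3 v1=G4 (P8)
  R4 @ bar1.2: B3/F4 TT untreated
  R7 @ bar1.2: B3->F4 leap 6st
  R4 @ bar5.0: A3/G4 m7 untreated
  R8 @ bar5.0: penult m7 not 3rd/6th

No (4 violations)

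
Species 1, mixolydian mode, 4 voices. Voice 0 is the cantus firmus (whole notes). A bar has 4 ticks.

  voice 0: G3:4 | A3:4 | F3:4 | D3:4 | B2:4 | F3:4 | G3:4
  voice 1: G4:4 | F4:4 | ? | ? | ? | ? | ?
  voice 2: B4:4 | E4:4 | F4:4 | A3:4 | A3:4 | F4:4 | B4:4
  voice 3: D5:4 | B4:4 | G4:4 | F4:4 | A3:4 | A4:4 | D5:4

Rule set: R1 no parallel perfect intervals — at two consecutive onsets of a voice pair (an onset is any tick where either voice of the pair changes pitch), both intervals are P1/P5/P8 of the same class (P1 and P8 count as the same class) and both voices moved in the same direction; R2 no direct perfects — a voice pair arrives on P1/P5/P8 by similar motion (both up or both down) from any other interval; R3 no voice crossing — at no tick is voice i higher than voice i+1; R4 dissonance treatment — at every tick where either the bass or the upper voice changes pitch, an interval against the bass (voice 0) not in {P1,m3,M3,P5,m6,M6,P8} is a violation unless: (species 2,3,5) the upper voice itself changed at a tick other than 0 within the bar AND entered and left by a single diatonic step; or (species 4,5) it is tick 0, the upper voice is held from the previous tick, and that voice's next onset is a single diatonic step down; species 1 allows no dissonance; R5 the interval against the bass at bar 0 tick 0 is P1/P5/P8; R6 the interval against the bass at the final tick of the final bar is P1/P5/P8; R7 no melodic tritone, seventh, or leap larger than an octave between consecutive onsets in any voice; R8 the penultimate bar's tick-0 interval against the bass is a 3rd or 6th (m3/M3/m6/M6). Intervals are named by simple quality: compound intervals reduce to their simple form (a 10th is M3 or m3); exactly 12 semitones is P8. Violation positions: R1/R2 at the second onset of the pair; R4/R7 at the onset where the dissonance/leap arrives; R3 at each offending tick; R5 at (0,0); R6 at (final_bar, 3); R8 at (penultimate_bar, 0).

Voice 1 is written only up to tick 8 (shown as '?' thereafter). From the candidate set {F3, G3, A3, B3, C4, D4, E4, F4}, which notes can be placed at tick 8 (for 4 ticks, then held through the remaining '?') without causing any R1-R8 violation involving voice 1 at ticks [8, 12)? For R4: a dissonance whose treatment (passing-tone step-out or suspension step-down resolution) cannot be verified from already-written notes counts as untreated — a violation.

{A3, D4, F4}

F3: violates R2
G3: violates R2,R4,R7
A3: legal
B3: violates R4,R7
C4: violates R2
D4: legal
E4: violates R4
F4: legal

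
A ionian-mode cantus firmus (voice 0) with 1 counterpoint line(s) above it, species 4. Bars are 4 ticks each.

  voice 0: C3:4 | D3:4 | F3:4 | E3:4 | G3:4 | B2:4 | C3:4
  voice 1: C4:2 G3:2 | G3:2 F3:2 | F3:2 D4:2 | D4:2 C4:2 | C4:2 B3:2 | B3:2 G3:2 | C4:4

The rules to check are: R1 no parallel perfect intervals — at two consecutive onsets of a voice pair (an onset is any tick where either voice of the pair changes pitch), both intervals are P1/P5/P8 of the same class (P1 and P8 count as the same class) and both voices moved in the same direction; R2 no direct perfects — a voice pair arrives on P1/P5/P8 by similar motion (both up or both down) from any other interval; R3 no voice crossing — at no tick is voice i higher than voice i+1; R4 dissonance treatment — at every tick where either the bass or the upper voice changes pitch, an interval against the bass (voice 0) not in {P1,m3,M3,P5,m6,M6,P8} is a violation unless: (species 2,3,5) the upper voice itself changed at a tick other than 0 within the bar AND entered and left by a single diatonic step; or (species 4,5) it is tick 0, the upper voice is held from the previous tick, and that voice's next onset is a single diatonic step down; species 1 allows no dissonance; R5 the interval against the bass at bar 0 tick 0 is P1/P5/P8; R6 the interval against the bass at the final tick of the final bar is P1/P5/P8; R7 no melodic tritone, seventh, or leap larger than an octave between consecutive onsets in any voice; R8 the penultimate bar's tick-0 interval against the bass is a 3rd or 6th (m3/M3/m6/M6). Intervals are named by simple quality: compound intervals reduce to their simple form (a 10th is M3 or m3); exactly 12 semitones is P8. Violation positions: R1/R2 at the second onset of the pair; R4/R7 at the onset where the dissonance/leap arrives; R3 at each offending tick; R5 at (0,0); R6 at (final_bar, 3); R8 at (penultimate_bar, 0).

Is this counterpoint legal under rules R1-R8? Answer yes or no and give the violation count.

No (2 violations)

bar 0: v0=C3 v1=C4 (P8)
bar 1: v0=D3 v1=G3 (P4)
bar 2: v0=F3 v1=F3 (P1)
bar 3: v0=E3 v1=D4 (m7)
bar 4: v0=G3 v1=C4 (P4)
bar 5: v0=B2 v1=B3 (P8)
bar 6: v0=C3 v1=C4 (P8)
  R8 @ bar5.0: penult P8 not 3rd/6th
  R2 @ bar6.0: B2/G3 m6 -> C3/C4 P8 similar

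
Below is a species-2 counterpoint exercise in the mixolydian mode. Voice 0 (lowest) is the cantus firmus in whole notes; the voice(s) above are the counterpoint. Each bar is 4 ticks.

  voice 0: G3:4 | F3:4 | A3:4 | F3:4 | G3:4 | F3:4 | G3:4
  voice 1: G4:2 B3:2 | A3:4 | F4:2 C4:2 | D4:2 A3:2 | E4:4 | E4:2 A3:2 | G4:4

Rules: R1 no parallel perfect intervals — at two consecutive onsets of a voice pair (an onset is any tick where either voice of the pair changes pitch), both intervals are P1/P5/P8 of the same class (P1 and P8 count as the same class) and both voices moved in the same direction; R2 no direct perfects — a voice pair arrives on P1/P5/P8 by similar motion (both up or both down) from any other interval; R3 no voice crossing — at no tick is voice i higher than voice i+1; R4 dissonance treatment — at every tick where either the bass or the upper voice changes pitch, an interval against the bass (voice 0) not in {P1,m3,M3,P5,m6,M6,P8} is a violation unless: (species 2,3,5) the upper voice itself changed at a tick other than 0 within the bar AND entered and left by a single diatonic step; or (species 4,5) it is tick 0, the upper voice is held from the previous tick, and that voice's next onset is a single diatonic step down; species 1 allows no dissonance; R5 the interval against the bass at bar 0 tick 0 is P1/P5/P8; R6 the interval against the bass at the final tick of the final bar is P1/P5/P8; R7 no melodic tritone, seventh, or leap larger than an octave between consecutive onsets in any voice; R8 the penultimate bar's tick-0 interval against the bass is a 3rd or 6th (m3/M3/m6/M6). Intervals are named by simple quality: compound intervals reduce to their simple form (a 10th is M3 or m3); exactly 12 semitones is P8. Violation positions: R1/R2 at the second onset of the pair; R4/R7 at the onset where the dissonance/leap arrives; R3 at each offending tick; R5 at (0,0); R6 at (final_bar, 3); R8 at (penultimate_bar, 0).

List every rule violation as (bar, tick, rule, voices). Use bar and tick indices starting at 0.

(5, 0, R4, (0, 1))
(5, 0, R8, (0, 1))
(6, 0, R2, (0, 1))
(6, 0, R7, (1,))

bar 0: v0=G3 v1=G4 downbeat P8
bar 1: v0=F3 v1=A3 downbeat M3
bar 2: v0=A3 v1=F4 downbeat m6
bar 3: v0=F3 v1=D4 downbeat M6
bar 4: v0=G3 v1=E4 downbeat M6
bar 5: v0=F3 v1=E4 downbeat M7
bar 6: v0=G3 v1=G4 downbeat P8
  -> R4 @ bar 5 tick 0 v(0, 1): F3/E4 M7 untreated
  -> R8 @ bar 5 tick 0 v(0, 1): penult M7 not 3rd/6th
  -> R2 @ bar 6 tick 0 v(0, 1): F3/A3 M3 -> G3/G4 P8 similar
  -> R7 @ bar 6 tick 0 v(1,): A3->G4 leap 10st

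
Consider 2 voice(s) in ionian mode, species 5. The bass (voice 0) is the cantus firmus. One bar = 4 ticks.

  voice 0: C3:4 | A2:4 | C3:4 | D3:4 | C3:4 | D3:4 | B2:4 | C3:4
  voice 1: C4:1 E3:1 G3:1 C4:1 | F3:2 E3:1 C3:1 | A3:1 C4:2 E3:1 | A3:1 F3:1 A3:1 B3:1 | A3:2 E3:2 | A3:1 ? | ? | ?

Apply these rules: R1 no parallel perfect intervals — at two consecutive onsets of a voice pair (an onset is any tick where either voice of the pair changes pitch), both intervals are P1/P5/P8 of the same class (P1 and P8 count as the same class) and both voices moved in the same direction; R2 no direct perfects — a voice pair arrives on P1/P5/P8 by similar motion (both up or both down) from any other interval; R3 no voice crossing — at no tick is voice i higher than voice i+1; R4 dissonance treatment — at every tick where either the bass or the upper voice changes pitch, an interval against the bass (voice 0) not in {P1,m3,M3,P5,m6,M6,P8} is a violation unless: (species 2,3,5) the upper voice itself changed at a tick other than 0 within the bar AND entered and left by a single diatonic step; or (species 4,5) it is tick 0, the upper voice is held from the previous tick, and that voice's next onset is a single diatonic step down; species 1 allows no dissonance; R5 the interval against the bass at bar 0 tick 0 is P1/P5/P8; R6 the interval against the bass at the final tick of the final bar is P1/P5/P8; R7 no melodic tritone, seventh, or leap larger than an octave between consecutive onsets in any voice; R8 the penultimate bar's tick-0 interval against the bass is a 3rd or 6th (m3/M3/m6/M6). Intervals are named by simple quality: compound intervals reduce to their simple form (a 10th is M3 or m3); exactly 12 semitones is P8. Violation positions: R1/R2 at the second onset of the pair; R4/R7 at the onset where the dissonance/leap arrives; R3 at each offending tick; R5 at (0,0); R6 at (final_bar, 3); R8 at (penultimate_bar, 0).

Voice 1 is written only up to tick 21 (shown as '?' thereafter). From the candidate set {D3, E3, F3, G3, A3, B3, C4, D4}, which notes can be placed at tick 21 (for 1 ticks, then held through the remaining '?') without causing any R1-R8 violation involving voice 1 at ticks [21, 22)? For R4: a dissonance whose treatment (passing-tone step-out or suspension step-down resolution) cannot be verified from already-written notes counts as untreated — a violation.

{A3, B3, D3, D4, F3}

D3: legal
E3: violates R4
F3: legal
G3: violates R4
A3: legal
B3: legal
C4: violates R4
D4: legal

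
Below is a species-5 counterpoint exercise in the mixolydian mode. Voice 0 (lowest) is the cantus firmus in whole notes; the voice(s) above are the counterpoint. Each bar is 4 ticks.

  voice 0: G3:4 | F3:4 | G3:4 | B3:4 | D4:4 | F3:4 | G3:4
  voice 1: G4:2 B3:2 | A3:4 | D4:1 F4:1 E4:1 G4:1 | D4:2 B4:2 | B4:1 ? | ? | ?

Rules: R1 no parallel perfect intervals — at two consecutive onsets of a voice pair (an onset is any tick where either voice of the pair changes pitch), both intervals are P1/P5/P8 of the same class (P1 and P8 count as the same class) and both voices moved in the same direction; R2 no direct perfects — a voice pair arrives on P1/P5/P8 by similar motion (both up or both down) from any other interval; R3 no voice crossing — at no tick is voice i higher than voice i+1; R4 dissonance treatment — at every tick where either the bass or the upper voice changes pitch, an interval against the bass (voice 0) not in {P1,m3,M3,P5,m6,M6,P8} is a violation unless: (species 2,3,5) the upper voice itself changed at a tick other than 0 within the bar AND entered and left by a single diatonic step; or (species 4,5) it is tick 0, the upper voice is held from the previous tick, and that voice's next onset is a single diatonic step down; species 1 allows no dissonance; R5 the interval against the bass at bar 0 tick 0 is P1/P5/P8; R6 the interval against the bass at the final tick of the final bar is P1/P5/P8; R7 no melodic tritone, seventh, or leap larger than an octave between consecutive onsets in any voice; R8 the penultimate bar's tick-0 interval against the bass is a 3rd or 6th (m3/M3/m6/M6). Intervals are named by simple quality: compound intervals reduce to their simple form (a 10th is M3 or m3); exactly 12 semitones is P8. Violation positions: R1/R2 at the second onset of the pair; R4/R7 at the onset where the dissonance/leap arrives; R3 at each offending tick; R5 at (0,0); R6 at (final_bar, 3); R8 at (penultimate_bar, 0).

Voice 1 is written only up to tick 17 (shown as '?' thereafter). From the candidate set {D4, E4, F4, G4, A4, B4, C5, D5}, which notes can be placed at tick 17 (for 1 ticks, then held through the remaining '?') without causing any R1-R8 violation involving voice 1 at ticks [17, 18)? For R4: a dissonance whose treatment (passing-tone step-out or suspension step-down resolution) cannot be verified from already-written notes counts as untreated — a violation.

{A4, B4, D4, D5}

D4: legal
E4: violates R4
F4: violates R7
G4: violates R4
A4: legal
B4: legal
C5: violates R4
D5: legal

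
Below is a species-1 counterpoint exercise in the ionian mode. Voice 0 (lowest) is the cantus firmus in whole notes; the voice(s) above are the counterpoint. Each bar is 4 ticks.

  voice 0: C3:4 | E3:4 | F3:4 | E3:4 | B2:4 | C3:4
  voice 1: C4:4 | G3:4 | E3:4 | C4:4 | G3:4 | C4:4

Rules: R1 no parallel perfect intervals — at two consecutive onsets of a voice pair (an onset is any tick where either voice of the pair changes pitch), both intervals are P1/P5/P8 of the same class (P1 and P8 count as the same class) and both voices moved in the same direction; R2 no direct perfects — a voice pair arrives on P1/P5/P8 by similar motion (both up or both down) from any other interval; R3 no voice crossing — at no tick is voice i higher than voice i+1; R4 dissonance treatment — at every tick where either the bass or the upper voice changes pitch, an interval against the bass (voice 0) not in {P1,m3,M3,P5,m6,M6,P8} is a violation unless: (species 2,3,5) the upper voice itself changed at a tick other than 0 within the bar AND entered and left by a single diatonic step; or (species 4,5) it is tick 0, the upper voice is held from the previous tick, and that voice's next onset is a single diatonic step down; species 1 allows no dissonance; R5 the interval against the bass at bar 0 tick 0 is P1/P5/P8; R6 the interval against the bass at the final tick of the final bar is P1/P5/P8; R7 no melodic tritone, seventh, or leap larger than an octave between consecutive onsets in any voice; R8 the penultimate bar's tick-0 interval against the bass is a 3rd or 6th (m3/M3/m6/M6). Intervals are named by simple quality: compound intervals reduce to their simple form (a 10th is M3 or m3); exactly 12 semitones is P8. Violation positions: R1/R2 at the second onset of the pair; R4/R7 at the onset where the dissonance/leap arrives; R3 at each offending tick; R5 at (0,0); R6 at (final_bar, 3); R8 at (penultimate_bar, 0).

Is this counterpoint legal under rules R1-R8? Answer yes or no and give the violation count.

No (6 violations)

bar 0: v0=C3 v1=C4 (P8)
bar 1: v0=E3 v1=G3 (m3)
bar 2: v0=F3 v1=E3 (m2)
bar 3: v0=E3 v1=C4 (m6)
bar 4: v0=B2 v1=G3 (m6)
bar 5: v0=C3 v1=C4 (P8)
  R3 @ bar2.0: F3 above E3
  R4 @ bar2.0: F3/E3 m2 untreated
  R3 @ bar2.1: F3 above E3
  R3 @ bar2.2: F3 above E3
  R3 @ bar2.3: F3 above E3
  R2 @ bar5.0: B2/G3 m6 -> C3/C4 P8 similar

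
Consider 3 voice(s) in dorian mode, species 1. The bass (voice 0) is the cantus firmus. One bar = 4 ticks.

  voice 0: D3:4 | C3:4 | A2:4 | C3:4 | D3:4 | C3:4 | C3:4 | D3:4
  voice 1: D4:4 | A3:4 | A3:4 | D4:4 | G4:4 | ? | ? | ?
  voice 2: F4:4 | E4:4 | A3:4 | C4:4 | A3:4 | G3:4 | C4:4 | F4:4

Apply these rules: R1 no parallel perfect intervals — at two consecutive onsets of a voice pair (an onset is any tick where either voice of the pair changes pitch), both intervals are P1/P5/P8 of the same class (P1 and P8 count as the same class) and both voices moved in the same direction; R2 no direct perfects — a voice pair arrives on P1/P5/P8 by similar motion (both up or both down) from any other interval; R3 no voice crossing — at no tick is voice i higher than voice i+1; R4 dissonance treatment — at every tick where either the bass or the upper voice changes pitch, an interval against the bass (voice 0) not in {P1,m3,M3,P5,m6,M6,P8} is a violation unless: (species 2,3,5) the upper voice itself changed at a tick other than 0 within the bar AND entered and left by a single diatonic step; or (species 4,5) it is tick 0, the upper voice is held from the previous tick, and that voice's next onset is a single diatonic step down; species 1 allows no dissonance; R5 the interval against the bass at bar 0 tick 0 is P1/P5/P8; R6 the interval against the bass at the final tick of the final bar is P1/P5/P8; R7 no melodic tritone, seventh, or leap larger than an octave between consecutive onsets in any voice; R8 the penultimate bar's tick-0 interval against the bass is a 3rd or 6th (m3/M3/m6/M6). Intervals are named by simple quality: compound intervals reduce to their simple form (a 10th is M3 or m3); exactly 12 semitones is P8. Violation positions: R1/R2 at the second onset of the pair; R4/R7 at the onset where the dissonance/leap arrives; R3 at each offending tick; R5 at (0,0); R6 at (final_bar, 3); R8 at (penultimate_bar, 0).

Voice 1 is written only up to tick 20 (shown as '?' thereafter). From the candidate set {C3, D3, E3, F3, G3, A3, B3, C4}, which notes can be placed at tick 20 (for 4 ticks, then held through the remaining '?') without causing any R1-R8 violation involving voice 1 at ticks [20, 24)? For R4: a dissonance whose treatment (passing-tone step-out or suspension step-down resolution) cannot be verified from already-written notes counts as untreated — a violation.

C3: violates R2,R7
D3: violates R4,R7
E3: violates R7
F3: violates R4,R7
G3: violates R2
A3: violates R3,R7
B3: violates R3,R4
C4: violates R2,R3

{}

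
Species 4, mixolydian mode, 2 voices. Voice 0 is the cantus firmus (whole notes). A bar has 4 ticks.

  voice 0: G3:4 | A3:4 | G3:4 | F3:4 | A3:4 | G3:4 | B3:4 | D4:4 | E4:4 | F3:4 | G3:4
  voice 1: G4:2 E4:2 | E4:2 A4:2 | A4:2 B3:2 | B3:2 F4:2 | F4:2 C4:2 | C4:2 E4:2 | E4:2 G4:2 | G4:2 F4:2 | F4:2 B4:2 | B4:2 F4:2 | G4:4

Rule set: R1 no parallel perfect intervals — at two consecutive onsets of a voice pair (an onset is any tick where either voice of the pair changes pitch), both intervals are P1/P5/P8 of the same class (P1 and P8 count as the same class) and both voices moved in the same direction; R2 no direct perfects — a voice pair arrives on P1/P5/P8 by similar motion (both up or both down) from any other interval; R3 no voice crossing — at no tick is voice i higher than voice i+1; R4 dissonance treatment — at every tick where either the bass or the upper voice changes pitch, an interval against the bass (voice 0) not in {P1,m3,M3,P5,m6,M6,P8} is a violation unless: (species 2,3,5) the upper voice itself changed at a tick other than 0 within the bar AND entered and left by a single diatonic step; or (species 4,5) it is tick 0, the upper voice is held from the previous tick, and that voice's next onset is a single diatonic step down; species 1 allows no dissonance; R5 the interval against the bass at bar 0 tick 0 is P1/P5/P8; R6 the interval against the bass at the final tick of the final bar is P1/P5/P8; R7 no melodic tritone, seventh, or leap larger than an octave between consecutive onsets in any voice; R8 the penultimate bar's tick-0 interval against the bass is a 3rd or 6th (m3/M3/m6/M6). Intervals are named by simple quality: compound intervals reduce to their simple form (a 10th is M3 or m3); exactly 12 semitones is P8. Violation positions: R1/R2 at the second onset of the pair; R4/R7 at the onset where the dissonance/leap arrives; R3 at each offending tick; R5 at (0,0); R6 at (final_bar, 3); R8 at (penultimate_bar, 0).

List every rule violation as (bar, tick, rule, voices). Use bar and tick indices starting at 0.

(2, 0, R4, (0, 1))
(2, 2, R7, (1,))
(3, 0, R4, (0, 1))
(3, 2, R7, (1,))
(5, 0, R4, (0, 1))
(6, 0, R4, (0, 1))
(8, 0, R4, (0, 1))
(8, 2, R7, (1,))
(9, 0, R4, (0, 1))
(9, 0, R7, (0,))
(9, 0, R8, (0, 1))
(9, 2, R7, (1,))
(10, 0, R1, (0, 1))

bar 0: v0=G3 v1=G4 downbeat P8
bar 1: v0=A3 v1=E4 downbeat P5
bar 2: v0=G3 v1=A4 downbeat M2
bar 3: v0=F3 v1=B3 downbeat TT
bar 4: v0=A3 v1=F4 downbeat m6
bar 5: v0=G3 v1=C4 downbeat P4
bar 6: v0=B3 v1=E4 downbeat P4
bar 7: v0=D4 v1=G4 downbeat P4
bar 8: v0=E4 v1=F4 downbeat m2
bar 9: v0=F3 v1=B4 downbeat TT
bar 10: v0=G3 v1=G4 downbeat P8
  -> R4 @ bar 2 tick 0 v(0, 1): G3/A4 M2 untreated
  -> R7 @ bar 2 tick 2 v(1,): A4->B3 leap 10st
  -> R4 @ bar 3 tick 0 v(0, 1): F3/B3 TT untreated
  -> R7 @ bar 3 tick 2 v(1,): B3->F4 leap 6st
  -> R4 @ bar 5 tick 0 v(0, 1): G3/C4 P4 untreated
  -> R4 @ bar 6 tick 0 v(0, 1): B3/E4 P4 untreated
  -> R4 @ bar 8 tick 0 v(0, 1): E4/F4 m2 untreated
  -> R7 @ bar 8 tick 2 v(1,): F4->B4 leap 6st
  -> R4 @ bar 9 tick 0 v(0, 1): F3/B4 TT untreated
  -> R7 @ bar 9 tick 0 v(0,): E4->F3 leap 11st
  -> R8 @ bar 9 tick 0 v(0, 1): penult TT not 3rd/6th
  -> R7 @ bar 9 tick 2 v(1,): B4->F4 leap 6st
  -> R1 @ bar 10 tick 0 v(0, 1): F3/F4 P8 -> G3/G4 P8 similar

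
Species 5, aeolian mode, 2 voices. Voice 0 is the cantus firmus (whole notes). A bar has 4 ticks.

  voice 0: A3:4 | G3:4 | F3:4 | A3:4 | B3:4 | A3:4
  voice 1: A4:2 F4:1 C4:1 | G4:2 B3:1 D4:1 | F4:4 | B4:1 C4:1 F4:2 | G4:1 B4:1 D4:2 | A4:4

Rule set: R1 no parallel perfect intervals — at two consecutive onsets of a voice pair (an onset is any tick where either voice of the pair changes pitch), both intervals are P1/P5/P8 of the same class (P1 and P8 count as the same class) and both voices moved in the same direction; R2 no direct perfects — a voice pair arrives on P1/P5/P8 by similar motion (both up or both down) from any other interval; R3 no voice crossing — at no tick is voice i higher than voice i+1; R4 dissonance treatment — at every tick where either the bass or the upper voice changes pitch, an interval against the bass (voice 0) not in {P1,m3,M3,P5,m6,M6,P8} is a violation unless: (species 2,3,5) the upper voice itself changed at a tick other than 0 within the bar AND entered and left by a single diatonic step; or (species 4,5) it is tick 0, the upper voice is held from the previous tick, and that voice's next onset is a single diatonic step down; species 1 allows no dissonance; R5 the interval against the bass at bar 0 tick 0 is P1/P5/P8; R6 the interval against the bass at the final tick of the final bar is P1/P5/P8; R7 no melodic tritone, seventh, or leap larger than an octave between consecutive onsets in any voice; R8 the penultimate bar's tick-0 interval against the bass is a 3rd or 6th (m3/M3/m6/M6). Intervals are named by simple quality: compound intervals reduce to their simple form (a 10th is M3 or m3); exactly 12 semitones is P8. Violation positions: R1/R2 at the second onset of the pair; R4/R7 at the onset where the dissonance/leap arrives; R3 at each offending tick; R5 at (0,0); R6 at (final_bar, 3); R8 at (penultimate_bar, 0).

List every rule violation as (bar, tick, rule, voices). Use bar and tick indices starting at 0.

(3, 0, R4, (0, 1))
(3, 0, R7, (1,))
(3, 1, R7, (1,))

bar 0: v0=A3 v1=A4 downbeat P8
bar 1: v0=G3 v1=G4 downbeat P8
bar 2: v0=F3 v1=F4 downbeat P8
bar 3: v0=A3 v1=B4 downbeat M2
bar 4: v0=B3 v1=G4 downbeat m6
bar 5: v0=A3 v1=A4 downbeat P8
  -> R4 @ bar 3 tick 0 v(0, 1): A3/B4 M2 untreated
  -> R7 @ bar 3 tick 0 v(1,): F4->B4 leap 6st
  -> R7 @ bar 3 tick 1 v(1,): B4->C4 leap 11st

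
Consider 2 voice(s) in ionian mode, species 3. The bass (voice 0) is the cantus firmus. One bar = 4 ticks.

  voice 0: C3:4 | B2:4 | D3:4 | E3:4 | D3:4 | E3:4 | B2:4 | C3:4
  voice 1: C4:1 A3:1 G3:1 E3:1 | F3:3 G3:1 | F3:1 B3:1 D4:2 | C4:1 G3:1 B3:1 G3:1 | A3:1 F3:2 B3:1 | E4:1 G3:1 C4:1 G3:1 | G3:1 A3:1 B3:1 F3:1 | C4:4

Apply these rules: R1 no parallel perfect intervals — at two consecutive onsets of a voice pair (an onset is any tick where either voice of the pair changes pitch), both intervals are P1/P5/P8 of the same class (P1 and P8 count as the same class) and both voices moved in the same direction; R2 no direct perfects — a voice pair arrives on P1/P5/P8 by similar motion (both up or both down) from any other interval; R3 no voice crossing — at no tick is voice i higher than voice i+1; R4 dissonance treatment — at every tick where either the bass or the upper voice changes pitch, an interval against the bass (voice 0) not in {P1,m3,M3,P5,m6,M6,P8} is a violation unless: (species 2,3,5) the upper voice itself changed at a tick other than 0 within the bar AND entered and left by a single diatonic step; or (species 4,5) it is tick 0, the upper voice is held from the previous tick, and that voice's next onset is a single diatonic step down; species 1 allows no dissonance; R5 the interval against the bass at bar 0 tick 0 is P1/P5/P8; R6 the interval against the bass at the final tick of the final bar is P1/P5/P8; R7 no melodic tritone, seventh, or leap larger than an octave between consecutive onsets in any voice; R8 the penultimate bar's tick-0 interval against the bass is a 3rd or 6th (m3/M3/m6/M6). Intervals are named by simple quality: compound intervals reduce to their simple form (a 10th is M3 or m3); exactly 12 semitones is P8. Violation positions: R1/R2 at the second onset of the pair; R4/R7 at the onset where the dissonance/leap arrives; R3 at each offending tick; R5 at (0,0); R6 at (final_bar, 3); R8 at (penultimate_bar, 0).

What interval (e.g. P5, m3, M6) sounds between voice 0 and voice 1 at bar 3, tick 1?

m3

voice 0=E3 voice 1=G3 -> m3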